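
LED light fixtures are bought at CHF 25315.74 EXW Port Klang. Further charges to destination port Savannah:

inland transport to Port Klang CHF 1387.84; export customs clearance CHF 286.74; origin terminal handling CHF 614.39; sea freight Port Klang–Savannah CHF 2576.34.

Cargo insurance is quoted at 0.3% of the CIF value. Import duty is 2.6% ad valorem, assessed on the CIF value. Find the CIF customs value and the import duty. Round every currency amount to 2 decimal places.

CIF value: CHF 30271.87; import duty: CHF 787.07

Let C be the CIF value. C = EXW price + pre-shipment costs + freight + 0.3% × C
C − 0.3% × C = 25315.74 + 1387.84 + 286.74 + 614.39 + 2576.34
0.997 × C = 30181.05
C = 30181.05 / 0.997 = 30271.87
Insurance premium = 0.3% × 30271.87 = 90.82
Import duty = 30271.87 × 2.6% = 787.07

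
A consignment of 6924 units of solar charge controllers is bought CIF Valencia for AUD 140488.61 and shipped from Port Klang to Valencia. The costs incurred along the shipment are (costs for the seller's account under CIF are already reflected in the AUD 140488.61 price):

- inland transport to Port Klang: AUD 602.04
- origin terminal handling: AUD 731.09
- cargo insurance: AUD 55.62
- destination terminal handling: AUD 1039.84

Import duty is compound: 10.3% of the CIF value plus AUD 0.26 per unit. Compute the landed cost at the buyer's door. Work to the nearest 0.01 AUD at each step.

Total landed cost: AUD 157799.02

CIF: the seller pays costs through ocean freight and marine insurance to the destination port.
Already in the invoice (seller's account under CIF): inland to port, origin terminal, insurance — exclude.
The CIF price already equals the CIF value: 140488.61
Ad valorem component: 140488.61 × 10.3% = 14470.33
Specific component: 6924 × 0.26 = 1800.24
Import duty = 14470.33 + 1800.24 = 16270.57
Buyer bears: destination terminal 1039.84 + duty 16270.57 = 17310.41
Landed cost = invoice 140488.61 + 17310.41 = 157799.02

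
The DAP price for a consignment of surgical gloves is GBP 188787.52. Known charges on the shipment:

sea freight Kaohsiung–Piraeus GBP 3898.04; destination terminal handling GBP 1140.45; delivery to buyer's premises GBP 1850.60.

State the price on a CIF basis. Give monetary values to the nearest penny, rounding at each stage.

CIF price: GBP 185796.47

Not relevant to the conversion: freight — on the seller under both DAP and CIF; already in the DAP price and stays in the CIF price.
From DAP to CIF, the seller no longer bears: destination terminal, delivery.
CIF price = 188787.52 − 1140.45 − 1850.60 = 185796.47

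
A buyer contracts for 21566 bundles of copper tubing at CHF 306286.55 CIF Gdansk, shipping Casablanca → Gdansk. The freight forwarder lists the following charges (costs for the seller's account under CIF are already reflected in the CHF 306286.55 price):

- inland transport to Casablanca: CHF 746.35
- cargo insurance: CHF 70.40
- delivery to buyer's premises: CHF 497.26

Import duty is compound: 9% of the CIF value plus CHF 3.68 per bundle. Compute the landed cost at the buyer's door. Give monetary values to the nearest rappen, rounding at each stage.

CIF: the seller pays costs through ocean freight and marine insurance to the destination port.
Already in the invoice (seller's account under CIF): inland to port, insurance — exclude.
The CIF price already equals the CIF value: 306286.55
Ad valorem component: 306286.55 × 9% = 27565.79
Specific component: 21566 × 3.68 = 79362.88
Import duty = 27565.79 + 79362.88 = 106928.67
Buyer bears: delivery 497.26 + duty 106928.67 = 107425.93
Landed cost = invoice 306286.55 + 107425.93 = 413712.48

Total landed cost: CHF 413712.48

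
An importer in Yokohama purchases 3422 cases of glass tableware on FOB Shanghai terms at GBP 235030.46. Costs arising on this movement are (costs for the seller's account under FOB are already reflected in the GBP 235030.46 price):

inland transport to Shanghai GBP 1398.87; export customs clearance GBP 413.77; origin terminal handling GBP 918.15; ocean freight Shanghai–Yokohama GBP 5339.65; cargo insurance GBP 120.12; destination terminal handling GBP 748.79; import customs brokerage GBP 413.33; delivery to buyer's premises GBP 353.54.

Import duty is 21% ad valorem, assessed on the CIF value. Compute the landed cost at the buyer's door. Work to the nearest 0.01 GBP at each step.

Total landed cost: GBP 292508.84

FOB: the seller bears costs until goods are on board at the origin port; the buyer bears freight, insurance and all costs thereafter.
Already in the invoice (seller's account under FOB): inland to port, export clearance, origin terminal — exclude.
CIF value = FOB price + freight + insurance = 235030.46 + 5339.65 + 120.12 = 240490.23
Import duty = 240490.23 × 21% = 50502.95
Buyer bears: freight 5339.65 + insurance 120.12 + destination terminal 748.79 + brokerage 413.33 + delivery 353.54 + duty 50502.95 = 57478.38
Landed cost = invoice 235030.46 + 57478.38 = 292508.84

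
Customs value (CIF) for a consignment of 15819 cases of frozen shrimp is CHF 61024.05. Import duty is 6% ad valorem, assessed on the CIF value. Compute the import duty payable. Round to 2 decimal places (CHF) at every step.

Import duty = 61024.05 × 6% = 3661.44

Import duty: CHF 3661.44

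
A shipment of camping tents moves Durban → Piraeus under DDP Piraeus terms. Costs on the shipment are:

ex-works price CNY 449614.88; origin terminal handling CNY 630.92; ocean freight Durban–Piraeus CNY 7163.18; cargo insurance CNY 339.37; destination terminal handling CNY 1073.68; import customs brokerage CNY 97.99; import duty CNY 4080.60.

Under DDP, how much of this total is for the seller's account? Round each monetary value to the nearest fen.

DDP: the seller bears all costs including import duty.
Seller's account: goods 449614.88 + origin terminal 630.92 + freight 7163.18 + insurance 339.37 + destination terminal 1073.68 + brokerage 97.99 + duty 4080.60 = 463000.62
Buyer's account: 0.00

Seller's account: CNY 463000.62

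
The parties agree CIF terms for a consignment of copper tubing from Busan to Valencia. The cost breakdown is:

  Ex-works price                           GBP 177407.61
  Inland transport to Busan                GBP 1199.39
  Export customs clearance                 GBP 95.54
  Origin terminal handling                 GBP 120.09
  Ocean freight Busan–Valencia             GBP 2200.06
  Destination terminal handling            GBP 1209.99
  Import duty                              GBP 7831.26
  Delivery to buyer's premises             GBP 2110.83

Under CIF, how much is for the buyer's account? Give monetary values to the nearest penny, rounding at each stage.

CIF: the seller pays costs through ocean freight and marine insurance to the destination port.
Seller's account: goods 177407.61 + inland to port 1199.39 + export clearance 95.54 + origin terminal 120.09 + freight 2200.06 = 181022.69
Buyer's account: destination terminal 1209.99 + duty 7831.26 + delivery 2110.83 = 11152.08

Buyer's account: GBP 11152.08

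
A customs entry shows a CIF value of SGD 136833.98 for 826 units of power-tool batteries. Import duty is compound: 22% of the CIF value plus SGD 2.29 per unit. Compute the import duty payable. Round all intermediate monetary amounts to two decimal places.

Import duty: SGD 31995.02

Ad valorem component: 136833.98 × 22% = 30103.48
Specific component: 826 × 2.29 = 1891.54
Import duty = 30103.48 + 1891.54 = 31995.02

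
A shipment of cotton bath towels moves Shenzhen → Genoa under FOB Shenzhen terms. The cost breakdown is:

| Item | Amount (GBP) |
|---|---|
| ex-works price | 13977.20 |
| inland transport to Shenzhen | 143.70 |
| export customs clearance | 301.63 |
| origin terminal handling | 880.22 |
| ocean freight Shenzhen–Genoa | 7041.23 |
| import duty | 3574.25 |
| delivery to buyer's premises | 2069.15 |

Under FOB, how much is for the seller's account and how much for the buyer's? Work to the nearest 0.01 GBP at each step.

Seller: GBP 15302.75; buyer: GBP 12684.63

FOB: the seller bears costs until goods are on board at the origin port; the buyer bears freight, insurance and all costs thereafter.
Seller's account: goods 13977.20 + inland to port 143.70 + export clearance 301.63 + origin terminal 880.22 = 15302.75
Buyer's account: freight 7041.23 + duty 3574.25 + delivery 2069.15 = 12684.63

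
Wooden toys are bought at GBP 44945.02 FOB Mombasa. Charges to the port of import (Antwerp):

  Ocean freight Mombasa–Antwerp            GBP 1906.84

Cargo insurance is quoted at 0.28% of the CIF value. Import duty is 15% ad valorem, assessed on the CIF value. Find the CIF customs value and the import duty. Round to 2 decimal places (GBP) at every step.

Let C be the CIF value. C = FOB price + freight + 0.28% × C
C − 0.28% × C = 44945.02 + 1906.84
0.9972 × C = 46851.86
C = 46851.86 / 0.9972 = 46983.41
Insurance premium = 0.28% × 46983.41 = 131.55
Import duty = 46983.41 × 15% = 7047.51

CIF value: GBP 46983.41; import duty: GBP 7047.51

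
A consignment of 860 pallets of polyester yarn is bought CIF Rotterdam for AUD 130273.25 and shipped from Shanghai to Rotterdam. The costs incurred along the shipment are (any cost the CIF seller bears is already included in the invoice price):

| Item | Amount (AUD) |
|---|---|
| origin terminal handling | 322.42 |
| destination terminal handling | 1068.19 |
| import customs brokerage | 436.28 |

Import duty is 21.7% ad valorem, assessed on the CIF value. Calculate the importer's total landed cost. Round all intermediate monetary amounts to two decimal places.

CIF: the seller pays costs through ocean freight and marine insurance to the destination port.
Already in the invoice (seller's account under CIF): origin terminal — exclude.
The CIF price already equals the CIF value: 130273.25
Import duty = 130273.25 × 21.7% = 28269.30
Buyer bears: destination terminal 1068.19 + brokerage 436.28 + duty 28269.30 = 29773.77
Landed cost = invoice 130273.25 + 29773.77 = 160047.02

Total landed cost: AUD 160047.02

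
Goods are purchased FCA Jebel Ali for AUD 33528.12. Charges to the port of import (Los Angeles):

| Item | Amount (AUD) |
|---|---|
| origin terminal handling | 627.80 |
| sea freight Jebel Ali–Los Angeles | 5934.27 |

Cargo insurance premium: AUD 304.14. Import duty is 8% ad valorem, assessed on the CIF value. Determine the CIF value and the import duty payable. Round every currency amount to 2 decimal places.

CIF value: AUD 40394.33; import duty: AUD 3231.55

CIF = FCA price + pre-shipment costs + freight + insurance
CIF = 33528.12 + 627.80 + 5934.27 + 304.14 = 40394.33
Import duty = 40394.33 × 8% = 3231.55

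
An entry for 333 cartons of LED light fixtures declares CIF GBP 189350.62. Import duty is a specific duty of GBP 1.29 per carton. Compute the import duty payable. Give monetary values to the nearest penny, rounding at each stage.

Import duty = 333 × 1.29 = 429.57

Import duty: GBP 429.57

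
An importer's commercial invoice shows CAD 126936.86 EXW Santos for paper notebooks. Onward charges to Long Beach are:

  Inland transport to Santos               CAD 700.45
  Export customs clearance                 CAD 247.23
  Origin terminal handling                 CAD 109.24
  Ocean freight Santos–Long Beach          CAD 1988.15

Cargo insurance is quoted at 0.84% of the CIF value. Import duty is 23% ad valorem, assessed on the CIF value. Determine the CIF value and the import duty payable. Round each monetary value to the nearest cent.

CIF value: CAD 131083.03; import duty: CAD 30149.10

Let C be the CIF value. C = EXW price + pre-shipment costs + freight + 0.84% × C
C − 0.84% × C = 126936.86 + 700.45 + 247.23 + 109.24 + 1988.15
0.9916 × C = 129981.93
C = 129981.93 / 0.9916 = 131083.03
Insurance premium = 0.84% × 131083.03 = 1101.10
Import duty = 131083.03 × 23% = 30149.10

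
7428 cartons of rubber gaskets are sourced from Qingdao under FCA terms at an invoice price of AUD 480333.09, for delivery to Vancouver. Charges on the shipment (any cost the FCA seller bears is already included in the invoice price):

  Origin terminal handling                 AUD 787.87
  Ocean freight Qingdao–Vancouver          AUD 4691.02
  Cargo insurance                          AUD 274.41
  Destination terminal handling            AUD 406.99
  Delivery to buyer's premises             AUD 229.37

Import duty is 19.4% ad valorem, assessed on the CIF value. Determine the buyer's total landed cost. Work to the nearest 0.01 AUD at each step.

Total landed cost: AUD 581023.51

FCA: the seller delivers export-cleared goods to the carrier; the buyer bears costs from that point.
CIF value = FCA price + origin terminal + freight + insurance = 480333.09 + 787.87 + 4691.02 + 274.41 = 486086.39
Import duty = 486086.39 × 19.4% = 94300.76
Buyer bears: origin terminal 787.87 + freight 4691.02 + insurance 274.41 + destination terminal 406.99 + delivery 229.37 + duty 94300.76 = 100690.42
Landed cost = invoice 480333.09 + 100690.42 = 581023.51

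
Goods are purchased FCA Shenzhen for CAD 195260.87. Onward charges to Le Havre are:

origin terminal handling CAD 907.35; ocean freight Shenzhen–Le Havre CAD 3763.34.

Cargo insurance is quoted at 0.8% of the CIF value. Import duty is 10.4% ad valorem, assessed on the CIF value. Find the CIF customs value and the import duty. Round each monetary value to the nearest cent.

Let C be the CIF value. C = FCA price + pre-shipment costs + freight + 0.8% × C
C − 0.8% × C = 195260.87 + 907.35 + 3763.34
0.992 × C = 199931.56
C = 199931.56 / 0.992 = 201543.91
Insurance premium = 0.8% × 201543.91 = 1612.35
Import duty = 201543.91 × 10.4% = 20960.57

CIF value: CAD 201543.91; import duty: CAD 20960.57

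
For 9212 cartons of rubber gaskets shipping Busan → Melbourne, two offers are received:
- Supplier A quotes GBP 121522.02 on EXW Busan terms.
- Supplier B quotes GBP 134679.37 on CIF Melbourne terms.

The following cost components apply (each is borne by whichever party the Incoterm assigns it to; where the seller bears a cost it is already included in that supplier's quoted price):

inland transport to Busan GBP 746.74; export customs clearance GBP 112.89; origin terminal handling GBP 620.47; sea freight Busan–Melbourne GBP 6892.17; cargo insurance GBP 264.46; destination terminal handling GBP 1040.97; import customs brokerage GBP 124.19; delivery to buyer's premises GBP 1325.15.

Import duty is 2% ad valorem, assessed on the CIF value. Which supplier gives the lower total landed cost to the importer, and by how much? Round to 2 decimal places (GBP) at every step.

Supplier A is cheaper by GBP 4611.03

Supplier A (EXW):
CIF value = EXW price + inland to port + export clearance + origin terminal + freight + insurance = 121522.02 + 746.74 + 112.89 + 620.47 + 6892.17 + 264.46 = 130158.75
Import duty = 130158.75 × 2% = 2603.18
Buyer bears (A): 746.74 + 112.89 + 620.47 + 6892.17 + 264.46 + 1040.97 + 124.19 + 1325.15 = 11127.04
Landed cost (A) = invoice 121522.02 + 11127.04 + duty 2603.18 = 135252.24
Supplier B (CIF):
The CIF price already equals the CIF value: 134679.37
Import duty = 134679.37 × 2% = 2693.59
Buyer bears (B): 1040.97 + 124.19 + 1325.15 = 2490.31
Landed cost (B) = invoice 134679.37 + 2490.31 + duty 2693.59 = 139863.27
Difference = |135252.24 − 139863.27| = 4611.03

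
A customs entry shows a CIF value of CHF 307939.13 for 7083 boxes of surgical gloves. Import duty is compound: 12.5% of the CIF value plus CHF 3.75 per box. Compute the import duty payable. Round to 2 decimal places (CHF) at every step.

Import duty: CHF 65053.64

Ad valorem component: 307939.13 × 12.5% = 38492.39
Specific component: 7083 × 3.75 = 26561.25
Import duty = 38492.39 + 26561.25 = 65053.64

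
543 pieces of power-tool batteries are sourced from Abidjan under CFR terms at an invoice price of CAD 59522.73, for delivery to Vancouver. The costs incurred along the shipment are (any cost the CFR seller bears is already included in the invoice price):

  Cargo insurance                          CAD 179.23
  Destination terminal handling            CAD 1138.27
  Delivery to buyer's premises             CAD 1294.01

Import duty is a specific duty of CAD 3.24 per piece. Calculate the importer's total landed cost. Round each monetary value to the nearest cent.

Total landed cost: CAD 63893.56

CFR: the seller pays costs through ocean freight to the destination port, but not insurance.
CIF value = CFR price + insurance = 59522.73 + 179.23 = 59701.96
Import duty = 543 × 3.24 = 1759.32
Buyer bears: insurance 179.23 + destination terminal 1138.27 + delivery 1294.01 + duty 1759.32 = 4370.83
Landed cost = invoice 59522.73 + 4370.83 = 63893.56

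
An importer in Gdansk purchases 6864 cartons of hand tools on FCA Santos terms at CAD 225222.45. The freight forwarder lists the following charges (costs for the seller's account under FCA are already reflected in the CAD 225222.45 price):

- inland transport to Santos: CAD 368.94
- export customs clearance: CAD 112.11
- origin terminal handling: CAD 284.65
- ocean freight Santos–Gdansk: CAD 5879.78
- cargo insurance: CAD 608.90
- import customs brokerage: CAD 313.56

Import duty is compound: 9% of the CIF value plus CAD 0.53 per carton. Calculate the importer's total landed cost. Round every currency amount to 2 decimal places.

FCA: the seller delivers export-cleared goods to the carrier; the buyer bears costs from that point.
Already in the invoice (seller's account under FCA): inland to port, export clearance — exclude.
CIF value = FCA price + origin terminal + freight + insurance = 225222.45 + 284.65 + 5879.78 + 608.90 = 231995.78
Ad valorem component: 231995.78 × 9% = 20879.62
Specific component: 6864 × 0.53 = 3637.92
Import duty = 20879.62 + 3637.92 = 24517.54
Buyer bears: origin terminal 284.65 + freight 5879.78 + insurance 608.90 + brokerage 313.56 + duty 24517.54 = 31604.43
Landed cost = invoice 225222.45 + 31604.43 = 256826.88

Total landed cost: CAD 256826.88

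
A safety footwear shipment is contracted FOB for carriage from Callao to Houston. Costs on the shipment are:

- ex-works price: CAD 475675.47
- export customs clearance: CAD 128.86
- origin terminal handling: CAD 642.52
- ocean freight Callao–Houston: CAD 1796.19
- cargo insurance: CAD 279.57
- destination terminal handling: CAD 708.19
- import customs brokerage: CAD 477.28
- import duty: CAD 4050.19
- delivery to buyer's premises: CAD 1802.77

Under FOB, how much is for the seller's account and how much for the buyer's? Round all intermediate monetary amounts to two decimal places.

Seller: CAD 476446.85; buyer: CAD 9114.19

FOB: the seller bears costs until goods are on board at the origin port; the buyer bears freight, insurance and all costs thereafter.
Seller's account: goods 475675.47 + export clearance 128.86 + origin terminal 642.52 = 476446.85
Buyer's account: freight 1796.19 + insurance 279.57 + destination terminal 708.19 + brokerage 477.28 + duty 4050.19 + delivery 1802.77 = 9114.19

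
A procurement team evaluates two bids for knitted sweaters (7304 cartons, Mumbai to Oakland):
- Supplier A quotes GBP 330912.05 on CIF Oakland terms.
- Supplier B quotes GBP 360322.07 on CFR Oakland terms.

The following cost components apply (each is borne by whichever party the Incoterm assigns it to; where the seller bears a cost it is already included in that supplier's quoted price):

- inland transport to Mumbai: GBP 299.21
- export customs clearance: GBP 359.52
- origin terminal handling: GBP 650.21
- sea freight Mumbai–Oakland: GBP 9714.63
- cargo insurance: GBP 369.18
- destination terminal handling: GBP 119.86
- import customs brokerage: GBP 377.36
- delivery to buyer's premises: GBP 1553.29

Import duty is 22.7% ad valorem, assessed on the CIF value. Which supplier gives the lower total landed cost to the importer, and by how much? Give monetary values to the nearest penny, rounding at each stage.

Supplier A is cheaper by GBP 36539.07

Supplier A (CIF):
The CIF price already equals the CIF value: 330912.05
Import duty = 330912.05 × 22.7% = 75117.04
Buyer bears (A): 119.86 + 377.36 + 1553.29 = 2050.51
Landed cost (A) = invoice 330912.05 + 2050.51 + duty 75117.04 = 408079.60
Supplier B (CFR):
CIF value = CFR price + insurance = 360322.07 + 369.18 = 360691.25
Import duty = 360691.25 × 22.7% = 81876.91
Buyer bears (B): 369.18 + 119.86 + 377.36 + 1553.29 = 2419.69
Landed cost (B) = invoice 360322.07 + 2419.69 + duty 81876.91 = 444618.67
Difference = |408079.60 − 444618.67| = 36539.07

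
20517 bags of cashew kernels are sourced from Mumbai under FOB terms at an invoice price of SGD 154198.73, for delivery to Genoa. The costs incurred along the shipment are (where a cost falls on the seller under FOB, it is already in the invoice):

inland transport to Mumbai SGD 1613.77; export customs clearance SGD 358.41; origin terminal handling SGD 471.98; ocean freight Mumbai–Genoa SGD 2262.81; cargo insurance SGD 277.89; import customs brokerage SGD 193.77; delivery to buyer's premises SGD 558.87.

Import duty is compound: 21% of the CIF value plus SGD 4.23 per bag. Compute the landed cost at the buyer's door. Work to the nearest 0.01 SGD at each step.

FOB: the seller bears costs until goods are on board at the origin port; the buyer bears freight, insurance and all costs thereafter.
Already in the invoice (seller's account under FOB): inland to port, export clearance, origin terminal — exclude.
CIF value = FOB price + freight + insurance = 154198.73 + 2262.81 + 277.89 = 156739.43
Ad valorem component: 156739.43 × 21% = 32915.28
Specific component: 20517 × 4.23 = 86786.91
Import duty = 32915.28 + 86786.91 = 119702.19
Buyer bears: freight 2262.81 + insurance 277.89 + brokerage 193.77 + delivery 558.87 + duty 119702.19 = 122995.53
Landed cost = invoice 154198.73 + 122995.53 = 277194.26

Total landed cost: SGD 277194.26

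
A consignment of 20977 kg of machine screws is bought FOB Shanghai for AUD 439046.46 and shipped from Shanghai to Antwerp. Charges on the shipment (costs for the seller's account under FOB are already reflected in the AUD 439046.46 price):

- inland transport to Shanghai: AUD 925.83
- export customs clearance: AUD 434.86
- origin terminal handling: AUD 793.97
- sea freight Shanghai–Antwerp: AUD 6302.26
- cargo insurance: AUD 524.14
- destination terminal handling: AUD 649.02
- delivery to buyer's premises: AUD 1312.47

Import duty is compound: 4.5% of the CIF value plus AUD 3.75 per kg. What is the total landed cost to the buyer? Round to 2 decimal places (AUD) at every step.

Total landed cost: AUD 546562.38

FOB: the seller bears costs until goods are on board at the origin port; the buyer bears freight, insurance and all costs thereafter.
Already in the invoice (seller's account under FOB): inland to port, export clearance, origin terminal — exclude.
CIF value = FOB price + freight + insurance = 439046.46 + 6302.26 + 524.14 = 445872.86
Ad valorem component: 445872.86 × 4.5% = 20064.28
Specific component: 20977 × 3.75 = 78663.75
Import duty = 20064.28 + 78663.75 = 98728.03
Buyer bears: freight 6302.26 + insurance 524.14 + destination terminal 649.02 + delivery 1312.47 + duty 98728.03 = 107515.92
Landed cost = invoice 439046.46 + 107515.92 = 546562.38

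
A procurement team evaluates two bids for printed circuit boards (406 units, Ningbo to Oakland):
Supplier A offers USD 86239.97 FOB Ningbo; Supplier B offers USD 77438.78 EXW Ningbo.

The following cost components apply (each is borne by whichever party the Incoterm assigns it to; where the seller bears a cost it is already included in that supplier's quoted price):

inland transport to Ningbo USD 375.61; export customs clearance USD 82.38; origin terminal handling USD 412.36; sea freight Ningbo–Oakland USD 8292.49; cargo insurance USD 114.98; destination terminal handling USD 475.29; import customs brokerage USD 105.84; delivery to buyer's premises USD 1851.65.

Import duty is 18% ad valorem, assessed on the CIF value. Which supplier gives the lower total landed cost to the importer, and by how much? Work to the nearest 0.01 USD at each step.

Supplier A (FOB):
CIF value = FOB price + freight + insurance = 86239.97 + 8292.49 + 114.98 = 94647.44
Import duty = 94647.44 × 18% = 17036.54
Buyer bears (A): 8292.49 + 114.98 + 475.29 + 105.84 + 1851.65 = 10840.25
Landed cost (A) = invoice 86239.97 + 10840.25 + duty 17036.54 = 114116.76
Supplier B (EXW):
CIF value = EXW price + inland to port + export clearance + origin terminal + freight + insurance = 77438.78 + 375.61 + 82.38 + 412.36 + 8292.49 + 114.98 = 86716.60
Import duty = 86716.60 × 18% = 15608.99
Buyer bears (B): 375.61 + 82.38 + 412.36 + 8292.49 + 114.98 + 475.29 + 105.84 + 1851.65 = 11710.60
Landed cost (B) = invoice 77438.78 + 11710.60 + duty 15608.99 = 104758.37
Difference = |114116.76 − 104758.37| = 9358.39

Supplier B is cheaper by USD 9358.39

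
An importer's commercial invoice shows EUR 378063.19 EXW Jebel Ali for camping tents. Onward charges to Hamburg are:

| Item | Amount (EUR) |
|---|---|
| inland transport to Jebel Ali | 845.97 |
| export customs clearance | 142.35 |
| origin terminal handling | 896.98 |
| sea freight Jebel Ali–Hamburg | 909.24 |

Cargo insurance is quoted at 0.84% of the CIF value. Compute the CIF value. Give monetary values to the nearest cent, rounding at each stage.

Let C be the CIF value. C = EXW price + pre-shipment costs + freight + 0.84% × C
C − 0.84% × C = 378063.19 + 845.97 + 142.35 + 896.98 + 909.24
0.9916 × C = 380857.73
C = 380857.73 / 0.9916 = 384084.04
Insurance premium = 0.84% × 384084.04 = 3226.31

CIF value: EUR 384084.04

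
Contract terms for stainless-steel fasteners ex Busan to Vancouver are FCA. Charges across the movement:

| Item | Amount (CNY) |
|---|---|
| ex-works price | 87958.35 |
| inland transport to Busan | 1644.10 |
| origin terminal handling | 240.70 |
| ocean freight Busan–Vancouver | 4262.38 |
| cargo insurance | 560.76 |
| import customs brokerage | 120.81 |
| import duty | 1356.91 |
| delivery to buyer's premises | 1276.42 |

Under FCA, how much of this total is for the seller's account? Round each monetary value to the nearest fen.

FCA: the seller delivers export-cleared goods to the carrier; the buyer bears costs from that point.
Seller's account: goods 87958.35 + inland to port 1644.10 = 89602.45
Buyer's account: origin terminal 240.70 + freight 4262.38 + insurance 560.76 + brokerage 120.81 + duty 1356.91 + delivery 1276.42 = 7817.98

Seller's account: CNY 89602.45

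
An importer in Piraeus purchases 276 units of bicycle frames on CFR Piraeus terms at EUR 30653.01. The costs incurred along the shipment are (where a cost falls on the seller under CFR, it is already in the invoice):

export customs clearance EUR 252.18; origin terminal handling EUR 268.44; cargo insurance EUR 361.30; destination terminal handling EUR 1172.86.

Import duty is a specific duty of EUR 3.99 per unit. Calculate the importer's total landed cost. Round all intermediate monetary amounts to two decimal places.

Total landed cost: EUR 33288.41

CFR: the seller pays costs through ocean freight to the destination port, but not insurance.
Already in the invoice (seller's account under CFR): export clearance, origin terminal — exclude.
CIF value = CFR price + insurance = 30653.01 + 361.30 = 31014.31
Import duty = 276 × 3.99 = 1101.24
Buyer bears: insurance 361.30 + destination terminal 1172.86 + duty 1101.24 = 2635.40
Landed cost = invoice 30653.01 + 2635.40 = 33288.41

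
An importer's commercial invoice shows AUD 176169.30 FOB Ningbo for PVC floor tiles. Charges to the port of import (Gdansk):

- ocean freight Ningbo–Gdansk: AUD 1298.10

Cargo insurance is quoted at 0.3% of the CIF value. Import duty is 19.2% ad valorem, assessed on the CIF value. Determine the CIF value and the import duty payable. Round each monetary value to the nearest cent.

CIF value: AUD 178001.40; import duty: AUD 34176.27

Let C be the CIF value. C = FOB price + freight + 0.3% × C
C − 0.3% × C = 176169.30 + 1298.10
0.997 × C = 177467.40
C = 177467.40 / 0.997 = 178001.40
Insurance premium = 0.3% × 178001.40 = 534.00
Import duty = 178001.40 × 19.2% = 34176.27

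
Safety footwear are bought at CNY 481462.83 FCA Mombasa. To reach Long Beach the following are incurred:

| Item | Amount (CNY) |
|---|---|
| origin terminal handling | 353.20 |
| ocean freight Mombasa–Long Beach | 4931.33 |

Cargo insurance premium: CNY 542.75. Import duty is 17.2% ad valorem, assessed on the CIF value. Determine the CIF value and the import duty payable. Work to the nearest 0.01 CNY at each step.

CIF value: CNY 487290.11; import duty: CNY 83813.90

CIF = FCA price + pre-shipment costs + freight + insurance
CIF = 481462.83 + 353.20 + 4931.33 + 542.75 = 487290.11
Import duty = 487290.11 × 17.2% = 83813.90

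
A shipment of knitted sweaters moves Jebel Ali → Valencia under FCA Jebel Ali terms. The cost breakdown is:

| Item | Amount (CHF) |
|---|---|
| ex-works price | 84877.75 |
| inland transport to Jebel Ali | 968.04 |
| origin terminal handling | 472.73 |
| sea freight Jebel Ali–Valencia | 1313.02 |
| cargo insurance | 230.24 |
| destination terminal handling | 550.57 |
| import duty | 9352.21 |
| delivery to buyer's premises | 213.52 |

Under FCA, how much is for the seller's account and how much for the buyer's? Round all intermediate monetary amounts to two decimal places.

FCA: the seller delivers export-cleared goods to the carrier; the buyer bears costs from that point.
Seller's account: goods 84877.75 + inland to port 968.04 = 85845.79
Buyer's account: origin terminal 472.73 + freight 1313.02 + insurance 230.24 + destination terminal 550.57 + duty 9352.21 + delivery 213.52 = 12132.29

Seller: CHF 85845.79; buyer: CHF 12132.29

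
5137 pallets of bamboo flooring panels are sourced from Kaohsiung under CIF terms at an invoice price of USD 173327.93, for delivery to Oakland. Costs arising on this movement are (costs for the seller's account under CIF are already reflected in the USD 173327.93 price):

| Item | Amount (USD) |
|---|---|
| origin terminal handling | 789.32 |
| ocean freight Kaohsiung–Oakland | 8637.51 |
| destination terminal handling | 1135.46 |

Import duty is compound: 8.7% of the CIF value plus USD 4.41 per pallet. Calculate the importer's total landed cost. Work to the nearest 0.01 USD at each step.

Total landed cost: USD 212197.09

CIF: the seller pays costs through ocean freight and marine insurance to the destination port.
Already in the invoice (seller's account under CIF): origin terminal, freight — exclude.
The CIF price already equals the CIF value: 173327.93
Ad valorem component: 173327.93 × 8.7% = 15079.53
Specific component: 5137 × 4.41 = 22654.17
Import duty = 15079.53 + 22654.17 = 37733.70
Buyer bears: destination terminal 1135.46 + duty 37733.70 = 38869.16
Landed cost = invoice 173327.93 + 38869.16 = 212197.09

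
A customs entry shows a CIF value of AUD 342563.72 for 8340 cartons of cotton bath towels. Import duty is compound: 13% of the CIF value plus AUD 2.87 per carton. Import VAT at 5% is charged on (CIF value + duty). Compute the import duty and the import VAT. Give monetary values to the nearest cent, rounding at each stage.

Import duty: AUD 68469.08; import VAT: AUD 20551.64

Ad valorem component: 342563.72 × 13% = 44533.28
Specific component: 8340 × 2.87 = 23935.80
Import duty = 44533.28 + 23935.80 = 68469.08
VAT base = CIF + duty = 342563.72 + 68469.08 = 411032.80
Import VAT = 411032.80 × 5% = 20551.64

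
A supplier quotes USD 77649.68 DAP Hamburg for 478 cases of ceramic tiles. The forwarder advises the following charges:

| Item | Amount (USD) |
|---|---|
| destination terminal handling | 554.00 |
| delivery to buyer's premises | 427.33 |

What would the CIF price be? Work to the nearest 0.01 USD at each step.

From DAP to CIF, the seller no longer bears: destination terminal, delivery.
CIF price = 77649.68 − 554.00 − 427.33 = 76668.35

CIF price: USD 76668.35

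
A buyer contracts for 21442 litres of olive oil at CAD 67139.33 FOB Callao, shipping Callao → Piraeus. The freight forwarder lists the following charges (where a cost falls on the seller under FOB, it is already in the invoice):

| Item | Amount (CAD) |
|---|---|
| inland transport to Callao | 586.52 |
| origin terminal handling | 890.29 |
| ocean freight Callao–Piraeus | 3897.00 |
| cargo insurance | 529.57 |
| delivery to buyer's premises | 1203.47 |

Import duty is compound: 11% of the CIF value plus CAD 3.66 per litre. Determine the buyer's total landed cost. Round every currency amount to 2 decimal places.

FOB: the seller bears costs until goods are on board at the origin port; the buyer bears freight, insurance and all costs thereafter.
Already in the invoice (seller's account under FOB): inland to port, origin terminal — exclude.
CIF value = FOB price + freight + insurance = 67139.33 + 3897.00 + 529.57 = 71565.90
Ad valorem component: 71565.90 × 11% = 7872.25
Specific component: 21442 × 3.66 = 78477.72
Import duty = 7872.25 + 78477.72 = 86349.97
Buyer bears: freight 3897.00 + insurance 529.57 + delivery 1203.47 + duty 86349.97 = 91980.01
Landed cost = invoice 67139.33 + 91980.01 = 159119.34

Total landed cost: CAD 159119.34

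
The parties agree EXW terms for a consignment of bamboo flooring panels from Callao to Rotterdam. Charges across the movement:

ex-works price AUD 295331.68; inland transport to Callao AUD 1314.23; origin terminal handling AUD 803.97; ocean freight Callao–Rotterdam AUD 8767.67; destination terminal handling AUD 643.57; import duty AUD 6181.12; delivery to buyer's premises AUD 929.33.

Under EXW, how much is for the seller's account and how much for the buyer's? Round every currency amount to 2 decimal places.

Seller: AUD 295331.68; buyer: AUD 18639.89

EXW: the seller makes goods available at their premises; the buyer bears all onward costs.
Seller's account: goods 295331.68 = 295331.68
Buyer's account: inland to port 1314.23 + origin terminal 803.97 + freight 8767.67 + destination terminal 643.57 + duty 6181.12 + delivery 929.33 = 18639.89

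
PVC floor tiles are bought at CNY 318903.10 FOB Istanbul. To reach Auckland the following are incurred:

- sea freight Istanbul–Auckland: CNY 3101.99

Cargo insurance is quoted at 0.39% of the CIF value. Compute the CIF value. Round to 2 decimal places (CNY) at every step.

Let C be the CIF value. C = FOB price + freight + 0.39% × C
C − 0.39% × C = 318903.10 + 3101.99
0.9961 × C = 322005.09
C = 322005.09 / 0.9961 = 323265.83
Insurance premium = 0.39% × 323265.83 = 1260.74

CIF value: CNY 323265.83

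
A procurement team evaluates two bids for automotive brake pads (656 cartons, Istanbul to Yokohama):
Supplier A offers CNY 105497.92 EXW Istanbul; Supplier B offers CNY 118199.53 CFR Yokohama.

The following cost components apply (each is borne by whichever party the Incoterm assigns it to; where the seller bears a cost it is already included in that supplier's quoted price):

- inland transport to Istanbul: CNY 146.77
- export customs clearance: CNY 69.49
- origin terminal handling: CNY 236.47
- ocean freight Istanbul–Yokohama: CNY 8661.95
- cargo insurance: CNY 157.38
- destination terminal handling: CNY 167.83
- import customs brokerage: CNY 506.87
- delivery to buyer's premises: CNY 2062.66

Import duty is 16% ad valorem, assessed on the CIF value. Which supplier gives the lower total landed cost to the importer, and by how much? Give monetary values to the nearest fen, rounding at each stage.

Supplier A (EXW):
CIF value = EXW price + inland to port + export clearance + origin terminal + freight + insurance = 105497.92 + 146.77 + 69.49 + 236.47 + 8661.95 + 157.38 = 114769.98
Import duty = 114769.98 × 16% = 18363.20
Buyer bears (A): 146.77 + 69.49 + 236.47 + 8661.95 + 157.38 + 167.83 + 506.87 + 2062.66 = 12009.42
Landed cost (A) = invoice 105497.92 + 12009.42 + duty 18363.20 = 135870.54
Supplier B (CFR):
CIF value = CFR price + insurance = 118199.53 + 157.38 = 118356.91
Import duty = 118356.91 × 16% = 18937.11
Buyer bears (B): 157.38 + 167.83 + 506.87 + 2062.66 = 2894.74
Landed cost (B) = invoice 118199.53 + 2894.74 + duty 18937.11 = 140031.38
Difference = |135870.54 − 140031.38| = 4160.84

Supplier A is cheaper by CNY 4160.84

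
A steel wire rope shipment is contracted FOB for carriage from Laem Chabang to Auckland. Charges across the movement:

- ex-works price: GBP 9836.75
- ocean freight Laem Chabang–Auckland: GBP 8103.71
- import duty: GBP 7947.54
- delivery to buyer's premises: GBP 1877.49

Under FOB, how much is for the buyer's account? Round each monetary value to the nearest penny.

Buyer's account: GBP 17928.74

FOB: the seller bears costs until goods are on board at the origin port; the buyer bears freight, insurance and all costs thereafter.
Seller's account: goods 9836.75 = 9836.75
Buyer's account: freight 8103.71 + duty 7947.54 + delivery 1877.49 = 17928.74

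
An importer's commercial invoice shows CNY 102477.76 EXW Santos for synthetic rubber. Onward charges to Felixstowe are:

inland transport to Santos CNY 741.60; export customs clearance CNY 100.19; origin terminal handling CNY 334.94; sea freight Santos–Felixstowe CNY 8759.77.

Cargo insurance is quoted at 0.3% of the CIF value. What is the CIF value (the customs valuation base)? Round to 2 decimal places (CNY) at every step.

CIF value: CNY 112752.52

Let C be the CIF value. C = EXW price + pre-shipment costs + freight + 0.3% × C
C − 0.3% × C = 102477.76 + 741.60 + 100.19 + 334.94 + 8759.77
0.997 × C = 112414.26
C = 112414.26 / 0.997 = 112752.52
Insurance premium = 0.3% × 112752.52 = 338.26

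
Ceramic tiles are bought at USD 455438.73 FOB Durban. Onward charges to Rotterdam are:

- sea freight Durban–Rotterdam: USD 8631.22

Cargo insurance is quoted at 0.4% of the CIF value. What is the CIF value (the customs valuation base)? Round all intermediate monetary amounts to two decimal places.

Let C be the CIF value. C = FOB price + freight + 0.4% × C
C − 0.4% × C = 455438.73 + 8631.22
0.996 × C = 464069.95
C = 464069.95 / 0.996 = 465933.68
Insurance premium = 0.4% × 465933.68 = 1863.73

CIF value: USD 465933.68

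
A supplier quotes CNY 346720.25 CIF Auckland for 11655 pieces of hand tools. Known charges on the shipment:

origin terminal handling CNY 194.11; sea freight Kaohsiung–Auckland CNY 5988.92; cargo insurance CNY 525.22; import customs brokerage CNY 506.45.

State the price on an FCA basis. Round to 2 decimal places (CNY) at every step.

FCA price: CNY 340012.00

Not relevant to the conversion: brokerage — on the buyer under both terms; not part of either seller's price.
From CIF to FCA, the seller no longer bears: origin terminal, freight, insurance.
FCA price = 346720.25 − 194.11 − 5988.92 − 525.22 = 340012.00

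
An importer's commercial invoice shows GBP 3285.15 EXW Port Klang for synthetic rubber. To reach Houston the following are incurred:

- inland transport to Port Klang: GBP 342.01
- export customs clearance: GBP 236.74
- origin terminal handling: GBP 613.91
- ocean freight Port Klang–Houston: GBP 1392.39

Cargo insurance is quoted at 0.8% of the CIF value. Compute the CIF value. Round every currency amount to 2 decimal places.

Let C be the CIF value. C = EXW price + pre-shipment costs + freight + 0.8% × C
C − 0.8% × C = 3285.15 + 342.01 + 236.74 + 613.91 + 1392.39
0.992 × C = 5870.20
C = 5870.20 / 0.992 = 5917.54
Insurance premium = 0.8% × 5917.54 = 47.34

CIF value: GBP 5917.54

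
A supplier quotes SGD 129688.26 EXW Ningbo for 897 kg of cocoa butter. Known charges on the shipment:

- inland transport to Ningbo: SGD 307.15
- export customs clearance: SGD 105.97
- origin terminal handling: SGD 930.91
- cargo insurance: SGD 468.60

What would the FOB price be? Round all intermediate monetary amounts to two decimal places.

FOB price: SGD 131032.29

Not relevant to the conversion: insurance — on the buyer under both terms; not part of either seller's price.
From EXW to FOB, the seller additionally bears: inland to port, export clearance, origin terminal.
FOB price = 129688.26 + 307.15 + 105.97 + 930.91 = 131032.29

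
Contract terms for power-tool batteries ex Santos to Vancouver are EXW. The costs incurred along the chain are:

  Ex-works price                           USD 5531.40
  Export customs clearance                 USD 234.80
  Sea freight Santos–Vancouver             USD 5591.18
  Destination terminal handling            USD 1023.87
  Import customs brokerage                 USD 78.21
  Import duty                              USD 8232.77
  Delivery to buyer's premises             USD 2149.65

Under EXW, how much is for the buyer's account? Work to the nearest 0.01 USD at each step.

EXW: the seller makes goods available at their premises; the buyer bears all onward costs.
Seller's account: goods 5531.40 = 5531.40
Buyer's account: export clearance 234.80 + freight 5591.18 + destination terminal 1023.87 + brokerage 78.21 + duty 8232.77 + delivery 2149.65 = 17310.48

Buyer's account: USD 17310.48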